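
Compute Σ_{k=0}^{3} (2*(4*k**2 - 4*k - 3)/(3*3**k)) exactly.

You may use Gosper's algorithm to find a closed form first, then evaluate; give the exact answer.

r(k) = (4*k**2 + 4*k - 3)/(3*(4*k**2 - 4*k - 3)) after simplifying.
Factor: A=1/3; B=1; C=k**2 - k - 3/4.
Solve (1/3)·f(k+1) − (1)·f(k) = k**2 - k - 3/4.
From deg A=0, deg B=0, deg C=2: d=2.
Match coefficients ⇒ f(k) = -3*(2*k - 1)*(2*k + 1)/8.
Get s_k = R·t_k = (1 - 4*k**2)/3**k with R(k) = B(k−1)f(k)/C(k) = -3*(2*k - 1)/(2*(2*k - 3)).
Check: Δs_k = 2*(4*k**2 - 4*k - 3)/(3*3**k). ✓
Evaluate s at k=4 and k=0: -7/9 and 1; difference -16/9.

Σ = -16/9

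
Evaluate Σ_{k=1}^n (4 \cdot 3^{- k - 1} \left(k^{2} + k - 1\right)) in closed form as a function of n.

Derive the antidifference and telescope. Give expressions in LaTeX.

r(k) = (k + (k + 1)**2)/(3*(k**2 + k - 1)) after simplifying.
So A=1/3 and B=1, with C=k**2 + k - 1.
Key eq: (1/3)·f(k+1) = (1)·f(k) + (k**2 + k - 1).
Bound: deg f ≤ 2.
Match coefficients ⇒ f(k) = -3*(2*k**2 + 4*k + 1)/4.
Get s_k = R·t_k = (-2*k**2 - 4*k - 1)/3**k with R(k) = B(k−1)f(k)/C(k) = -3*(2*k**2 + 4*k + 1)/(4*(k**2 + k - 1)).
s_(k+1) − s_k = 4*3**(-k - 1)*(k**2 + k - 1) = t_k.
Telescope: S(n) = s_(n+1) − s_(1) = 3**(-n - 1)*(-2*n**2 - 8*n - 7) − (-7/3) = 3**(-n - 1)*(7*3**n - 2*n**2 - 8*n - 7).

S(n) = 3^{- n - 1} \left(7 \cdot 3^{n} - 2 n^{2} - 8 n - 7\right)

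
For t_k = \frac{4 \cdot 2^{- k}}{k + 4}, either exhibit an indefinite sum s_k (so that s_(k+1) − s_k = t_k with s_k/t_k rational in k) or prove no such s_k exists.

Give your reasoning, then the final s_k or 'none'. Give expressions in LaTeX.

none — t_k is not Gosper-summable

t_(k+1)/t_k = (k + 4)/(2*(k + 5)).
Take A(k)=k/2 + 2, B(k)=k + 5, C(k)=1.
Solve (k/2 + 2)·f(k+1) − (k + 4)·f(k) = 1.
Bound: deg f ≤ -1.
d = -1 < 0 ⇒ no nonzero polynomial f; not summable.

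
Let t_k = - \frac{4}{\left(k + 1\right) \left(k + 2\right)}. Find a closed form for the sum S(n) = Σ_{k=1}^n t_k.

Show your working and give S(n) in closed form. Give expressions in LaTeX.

S(n) = - \frac{2 n}{n + 2}

Compute t_(k+1)/t_k: get (k + 1)/(k + 3).
Gosper form: A/B · C(k+1)/C(k) with A=k + 1, B=k + 3, C=1.
Solve (k + 1)·f(k+1) − (k + 2)·f(k) = 1.
From deg A=1, deg B=1, deg C=0: d=1.
Coefficient equations give f(k) = k.
Certificate R = B(k−1)f/C = k*(k + 2) gives s_k = -4*k/(k + 1).
Δs = -4/(k**2 + 3*k + 2), as required.
Evaluate: s_(n+1) = 4*(-n - 1)/(n + 2); subtract s_(1) = -2 ⇒ S(n) = -2*n/(n + 2).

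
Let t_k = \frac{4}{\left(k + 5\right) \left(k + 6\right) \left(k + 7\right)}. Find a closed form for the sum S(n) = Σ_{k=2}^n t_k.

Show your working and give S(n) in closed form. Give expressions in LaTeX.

S(n) = \frac{n^{2} + 13 n - 14}{28 \left(n^{2} + 13 n + 42\right)}

r(k) = (k + 5)/(k + 8) after simplifying.
Gosper form: A/B · C(k+1)/C(k) with A=k + 5, B=k + 8, C=1.
f must satisfy (k + 5)·f(k+1) − (k + 7)·f(k) = 1.
Degrees (1,1,0) ⇒ d ≤ 2.
Solve for f: f(k) = k*(k + 11)/60 (degree 2 ≤ 2).
Then R = B(k−1)f/C = k*(k + 7)*(k + 11)/60, so s_k = R(k)·t_k = k*(k + 11)/(15*(k + 5)*(k + 6)).
s_(k+1) − s_k = 4/(k**3 + 18*k**2 + 107*k + 210) = t_k.
Σ_(k=2)^n t_k = s_(n+1) − s_(2) = ((n**2 + 13*n + 12)/(15*(n**2 + 13*n + 42))) − (13/420), i.e. (n**2 + 13*n - 14)/(28*(n**2 + 13*n + 42)).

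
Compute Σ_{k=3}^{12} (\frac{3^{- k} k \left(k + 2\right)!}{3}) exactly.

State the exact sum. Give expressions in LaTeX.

Σ = 1793782280/2187

Step 1: r(k) = (k + 1)*(k + 3)/(3*k).
A = k/3 + 1, B = 1, C = k.
Solve (k/3 + 1)·f(k+1) − (1)·f(k) = k.
deg f ≤ 0 (via 1,0,1).
Solving with deg f ≤ 0: f(k) = 3.
Certificate R = B(k−1)f/C = 3/k gives s_k = factorial(k + 2)/3**k.
s_(k+1) − s_k = k*factorial(k + 2)/(3*3**k) = t_k.
Σ_(k=3)^(12) t_k = s_(13) − s_(3) = 1793792000/2187 − (40/9) = 1793782280/2187.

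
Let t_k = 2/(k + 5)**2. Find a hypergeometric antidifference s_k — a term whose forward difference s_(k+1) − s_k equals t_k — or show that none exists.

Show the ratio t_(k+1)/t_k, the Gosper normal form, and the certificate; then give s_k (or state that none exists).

not Gosper-summable; s_k does not exist

Compute t_(k+1)/t_k: get (k + 5)**2/(k + 6)**2.
So A=k**2 + 10*k + 25 and B=k**2 + 12*k + 36, with C=1.
Solve (k**2 + 10*k + 25)·f(k+1) − (k**2 + 10*k + 25)·f(k) = 1.
deg f ≤ 0 (via 2,2,0).
Generic f = c0 gives residual -1; -1 = 0 cannot hold, so t_k is not Gosper-summable.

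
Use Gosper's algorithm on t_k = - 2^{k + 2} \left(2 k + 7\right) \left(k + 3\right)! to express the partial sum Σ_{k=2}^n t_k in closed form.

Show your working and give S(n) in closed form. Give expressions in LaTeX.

S(n) = - 8 \cdot 2^{n} \left(n + 4\right)! + 1920

r(k) = 2*(k + 4)*(2*k + 9)/(2*k + 7) after simplifying.
So A=2*k + 8 and B=1, with C=k + 7/2.
Set up (2*k + 8)·f(k+1) − (1)·f(k) − (k + 7/2) = 0.
d = 0 from the (1,0,1) case.
Match coefficients ⇒ f(k) = 1/2.
Certificate R = B(k−1)f/C = 1/(2*k + 7) gives s_k = -2**(k + 2)*factorial(k + 3).
s_(k+1) − s_k = -2**(k + 2)*(2*k + 7)*factorial(k + 3) = t_k.
Telescope: S(n) = s_(n+1) − s_(2) = -2**(n + 3)*factorial(n + 4) − (-1920) = -8*2**n*factorial(n + 4) + 1920.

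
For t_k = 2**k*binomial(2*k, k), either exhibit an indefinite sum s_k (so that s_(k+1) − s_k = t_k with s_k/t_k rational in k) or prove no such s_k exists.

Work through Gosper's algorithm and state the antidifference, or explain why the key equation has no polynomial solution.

no hypergeometric antidifference exists

Ratio r(k) = 4*(2*k + 1)/(k + 1).
Take A(k)=8*k + 4, B(k)=k + 1, C(k)=1.
Need (8*k + 4)·f(k+1) − (k)·f(k) = 1.
deg f ≤ -1 (via 1,1,0).
Bound -1 < 0, so the key equation has no polynomial solution.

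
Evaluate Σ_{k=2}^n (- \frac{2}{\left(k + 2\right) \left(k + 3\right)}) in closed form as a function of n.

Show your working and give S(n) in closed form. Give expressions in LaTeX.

The ratio is (k + 2)/(k + 4).
So A=k + 2 and B=k + 4, with C=1.
f must satisfy (k + 2)·f(k+1) − (k + 3)·f(k) = 1.
deg f ≤ 1 (via 1,1,0).
Solve for f: f(k) = k/2 (degree 1 ≤ 1).
Then R = B(k−1)f/C = k*(k + 3)/2, so s_k = R(k)·t_k = -k/(k + 2).
s_(k+1) − s_k = -2/(k**2 + 5*k + 6) = t_k.
Evaluate: s_(n+1) = (-n - 1)/(n + 3); subtract s_(2) = -1/2 ⇒ S(n) = (1 - n)/(2*(n + 3)).

S(n) = \frac{1 - n}{2 \left(n + 3\right)}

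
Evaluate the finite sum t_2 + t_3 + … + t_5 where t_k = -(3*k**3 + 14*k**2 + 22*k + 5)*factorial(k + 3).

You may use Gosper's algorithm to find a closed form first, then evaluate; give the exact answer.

Σ = -36649800

Step 1: r(k) = (3*k**4 + 35*k**3 + 151*k**2 + 280*k + 176)/(3*k**3 + 14*k**2 + 22*k + 5).
Normal form (A,B,C) = (k + 4, 1, k**3 + 14*k**2/3 + 22*k/3 + 5/3).
Need (k + 4)·f(k+1) − (1)·f(k) = k**3 + 14*k**2/3 + 22*k/3 + 5/3.
Degrees (1,0,3) ⇒ d ≤ 2.
A polynomial solution: f(k) = (3*k**2 - k - 1)/3.
R(k) = B(k−1)·f(k)/C(k) = (3*k**2 - k - 1)/(3*k**3 + 14*k**2 + 22*k + 5); s_k = R·t_k = (-3*k**2 + k + 1)*factorial(k + 3).
Verify: -(3*k**3 + 14*k**2 + 22*k + 5)*factorial(k + 3) matches t_k.
Sum = s_(6) − s_(2); s_(6) = -36650880, s_(2) = -1080 ⇒ -36649800.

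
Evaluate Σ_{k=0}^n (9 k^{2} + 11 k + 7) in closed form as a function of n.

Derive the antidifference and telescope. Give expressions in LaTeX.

Step 1: r(k) = (9*k**2 + 29*k + 27)/(9*k**2 + 11*k + 7).
A = 1, B = 1, C = k**2 + 11*k/9 + 7/9.
Key eq: (1)·f(k+1) = (1)·f(k) + (k**2 + 11*k/9 + 7/9).
deg f ≤ 3 (via 0,0,2).
Solving with deg f ≤ 3: f(k) = k*(3*k**2 + k + 3)/9.
Get s_k = R·t_k = k*(3*k**2 + k + 3) with R(k) = B(k−1)f(k)/C(k) = k*(3*k**2 + k + 3)/(9*k**2 + 11*k + 7).
Check: Δs_k = 9*k**2 + 11*k + 7. ✓
Telescope: S(n) = s_(n+1) − s_(0) = 3*n**3 + 10*n**2 + 14*n + 7 − (0) = 3*n**3 + 10*n**2 + 14*n + 7.

S(n) = 3 n^{3} + 10 n^{2} + 14 n + 7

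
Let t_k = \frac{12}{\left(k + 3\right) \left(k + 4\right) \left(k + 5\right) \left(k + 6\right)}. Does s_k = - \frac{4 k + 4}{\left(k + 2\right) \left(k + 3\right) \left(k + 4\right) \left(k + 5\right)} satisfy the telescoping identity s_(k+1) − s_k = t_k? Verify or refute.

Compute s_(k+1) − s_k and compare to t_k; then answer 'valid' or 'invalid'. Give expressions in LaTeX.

Invalid: residual - \frac{16}{k^{5} + 20 k^{4} + 155 k^{3} + 580 k^{2} + 1044 k + 720} ≠ 0.

s_(k+1) = 4*(-k - 2)/((k + 3)*(k + 4)*(k + 5)*(k + 6))
s_(k+1) − s_k = 4*(3*k + 2)/(k**5 + 20*k**4 + 155*k**3 + 580*k**2 + 1044*k + 720)
(s_(k+1) − s_k) − t_k = -16/(k**5 + 20*k**4 + 155*k**3 + 580*k**2 + 1044*k + 720)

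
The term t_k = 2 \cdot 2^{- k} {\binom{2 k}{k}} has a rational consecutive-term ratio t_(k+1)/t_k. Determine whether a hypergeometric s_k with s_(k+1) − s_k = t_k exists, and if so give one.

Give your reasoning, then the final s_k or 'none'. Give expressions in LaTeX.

none — t_k is not Gosper-summable

Compute t_(k+1)/t_k: get (2*k + 1)/(k + 1).
Normal form (A,B,C) = (2*k + 1, k + 1, 1).
Need (2*k + 1)·f(k+1) − (k)·f(k) = 1.
Degrees (1,1,0) ⇒ d ≤ -1.
d = -1 < 0 ⇒ no nonzero polynomial f; not summable.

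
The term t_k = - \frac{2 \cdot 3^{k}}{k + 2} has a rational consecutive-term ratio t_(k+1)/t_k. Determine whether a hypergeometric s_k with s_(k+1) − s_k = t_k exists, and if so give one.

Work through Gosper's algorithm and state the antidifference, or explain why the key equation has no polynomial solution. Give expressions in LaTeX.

t_(k+1)/t_k = 3*(k + 2)/(k + 3).
Gosper form: A/B · C(k+1)/C(k) with A=3*k + 6, B=k + 3, C=1.
Need (3*k + 6)·f(k+1) − (k + 2)·f(k) = 1.
Degrees (1,1,0) ⇒ d ≤ -1.
Negative degree bound (-1): no f exists, t_k not Gosper-summable.

not Gosper-summable; s_k does not exist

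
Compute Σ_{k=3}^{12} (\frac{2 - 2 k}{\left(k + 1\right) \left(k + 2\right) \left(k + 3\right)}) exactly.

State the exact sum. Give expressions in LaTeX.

t_(k+1)/t_k = k*(k + 1)/((k - 1)*(k + 4)).
Normal form (A,B,C) = (k + 1, k + 4, k - 1).
Key eq: (k + 1)·f(k+1) = (k + 3)·f(k) + (k - 1).
Degrees (1,1,1) ⇒ d ≤ 2.
Solve for f: f(k) = -k (degree 1 ≤ 2).
Then R = B(k−1)f/C = -k*(k + 3)/(k - 1), so s_k = R(k)·t_k = 2*k/((k + 1)*(k + 2)).
Δs = 2*(1 - k)/(k**3 + 6*k**2 + 11*k + 6), as required.
Σ_(k=3)^(12) t_k = s_(13) − s_(3) = 13/105 − (3/10) = -37/210.

Σ = -37/210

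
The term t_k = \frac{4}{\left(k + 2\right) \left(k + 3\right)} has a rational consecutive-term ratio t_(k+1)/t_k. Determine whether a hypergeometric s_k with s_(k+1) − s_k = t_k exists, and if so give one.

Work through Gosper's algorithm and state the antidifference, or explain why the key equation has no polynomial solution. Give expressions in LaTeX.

Compute t_(k+1)/t_k: get (k + 2)/(k + 4).
So A=k + 2 and B=k + 4, with C=1.
Need (k + 2)·f(k+1) − (k + 3)·f(k) = 1.
d = 1 from the (1,1,0) case.
Solve for f: f(k) = k/2 (degree 1 ≤ 1).
Certificate R = B(k−1)f/C = k*(k + 3)/2 gives s_k = 2*k/(k + 2).
Δs = 4/(k**2 + 5*k + 6), as required.

s_k = \frac{2 k}{k + 2}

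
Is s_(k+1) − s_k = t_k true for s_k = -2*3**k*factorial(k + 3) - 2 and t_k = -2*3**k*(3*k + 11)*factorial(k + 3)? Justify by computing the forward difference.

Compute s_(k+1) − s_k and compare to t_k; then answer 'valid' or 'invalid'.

s_(k+1) = -2*3**(k + 1)*factorial(k + 4) - 2
s_(k+1) − s_k = -2*3**k*(3*k + 11)*factorial(k + 3)
(s_(k+1) − s_k) − t_k = 0

Valid: the claim telescopes to t_k.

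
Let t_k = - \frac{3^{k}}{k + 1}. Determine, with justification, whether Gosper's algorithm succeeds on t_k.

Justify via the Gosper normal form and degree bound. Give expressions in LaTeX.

Ratio r(k) = 3*(k + 1)/(k + 2).
Normal form (A,B,C) = (3*k + 3, k + 2, 1).
Need (3*k + 3)·f(k+1) − (k + 1)·f(k) = 1.
Degrees (1,1,0) ⇒ d ≤ -1.
deg f ≤ -1 is impossible — no certificate.

No; the degree bound rules out any f.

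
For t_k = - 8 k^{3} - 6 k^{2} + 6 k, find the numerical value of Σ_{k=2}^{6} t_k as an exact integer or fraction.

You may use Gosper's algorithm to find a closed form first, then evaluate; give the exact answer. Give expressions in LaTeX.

Compute t_(k+1)/t_k: get (4*k**3 + 15*k**2 + 15*k + 4)/(k*(4*k**2 + 3*k - 3)).
So A=1 and B=1, with C=k**3 + 3*k**2/4 - 3*k/4.
Set up (1)·f(k+1) − (1)·f(k) − (k**3 + 3*k**2/4 - 3*k/4) = 0.
d = 4 from the (0,0,3) case.
Coefficient equations give f(k) = k*(k - 1)*(k**2 - 2)/4.
Get s_k = R·t_k = 2*k*(-k**3 + k**2 + 2*k - 2) with R(k) = B(k−1)f(k)/C(k) = (k - 1)*(k**2 - 2)/(4*k**2 + 3*k - 3).
Verify: 2*k*(-4*k**2 - 3*k + 3) matches t_k.
Evaluate s at k=7 and k=2: -3948 and -8; difference -3940.

Σ = -3940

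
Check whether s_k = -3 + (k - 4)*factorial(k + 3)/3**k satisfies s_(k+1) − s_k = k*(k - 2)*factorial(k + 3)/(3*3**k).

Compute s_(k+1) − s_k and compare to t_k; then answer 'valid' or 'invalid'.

valid (s_(k+1) − s_k reduces to t_k)

s_(k+1) = 3**(-k - 1)*(k - 3)*factorial(k + 4) - 3
s_(k+1) − s_k = k*(k - 2)*factorial(k + 3)/(3*3**k)
(s_(k+1) − s_k) − t_k = 0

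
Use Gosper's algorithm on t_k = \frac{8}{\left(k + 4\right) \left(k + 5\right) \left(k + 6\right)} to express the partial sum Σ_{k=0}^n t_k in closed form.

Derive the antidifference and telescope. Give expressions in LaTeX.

The ratio is (k + 4)/(k + 7).
So A=k + 4 and B=k + 7, with C=1.
Set up (k + 4)·f(k+1) − (k + 6)·f(k) − (1) = 0.
d = 2 from the (1,1,0) case.
Match coefficients ⇒ f(k) = k*(k + 9)/40.
Then R = B(k−1)f/C = k*(k + 6)*(k + 9)/40, so s_k = R(k)·t_k = k*(k + 9)/(5*(k + 4)*(k + 5)).
Check: Δs_k = 8/(k**3 + 15*k**2 + 74*k + 120). ✓
Evaluate: s_(n+1) = (n**2 + 11*n + 10)/(5*(n**2 + 11*n + 30)); subtract s_(0) = 0 ⇒ S(n) = (n**2 + 11*n + 10)/(5*(n**2 + 11*n + 30)).

S(n) = \frac{n^{2} + 11 n + 10}{5 \left(n^{2} + 11 n + 30\right)}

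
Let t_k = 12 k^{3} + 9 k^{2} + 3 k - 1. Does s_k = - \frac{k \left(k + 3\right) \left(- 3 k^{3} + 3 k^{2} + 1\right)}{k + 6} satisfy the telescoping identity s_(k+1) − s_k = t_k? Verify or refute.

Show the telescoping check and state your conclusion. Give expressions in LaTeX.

Invalid: residual \frac{9 \left(- 3 k^{4} - 28 k^{3} - 19 k^{2} - 6 k + 2\right)}{k^{2} + 13 k + 42} ≠ 0.

s_(k+1) = -(k + 1)*(k + 4)*(-3*(k + 1)**3 + 3*(k + 1)**2 + 1)/(k + 7)
s_(k+1) − s_k = (12*k**5 + 138*k**4 + 372*k**3 + 245*k**2 + 59*k - 24)/(k**2 + 13*k + 42)
(s_(k+1) − s_k) − t_k = 9*(-3*k**4 - 28*k**3 - 19*k**2 - 6*k + 2)/(k**2 + 13*k + 42)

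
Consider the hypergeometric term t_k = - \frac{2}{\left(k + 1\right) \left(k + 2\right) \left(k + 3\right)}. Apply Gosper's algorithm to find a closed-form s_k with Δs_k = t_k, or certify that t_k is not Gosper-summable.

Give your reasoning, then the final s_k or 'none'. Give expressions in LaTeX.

s_k = \frac{k \left(- k - 3\right)}{2 \left(k + 1\right) \left(k + 2\right)}

The ratio is (k + 1)/(k + 4).
Take A(k)=k + 1, B(k)=k + 4, C(k)=1.
Need (k + 1)·f(k+1) − (k + 3)·f(k) = 1.
From deg A=1, deg B=1, deg C=0: d=2.
Coefficient equations give f(k) = k*(k + 3)/4.
R(k) = B(k−1)·f(k)/C(k) = k*(k + 3)**2/4; s_k = R·t_k = k*(-k - 3)/(2*(k + 1)*(k + 2)).
s_(k+1) − s_k = -2/(k**3 + 6*k**2 + 11*k + 6) = t_k.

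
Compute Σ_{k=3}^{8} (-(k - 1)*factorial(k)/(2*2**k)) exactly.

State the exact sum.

Σ = -708

The ratio is k*(k + 1)/(2*(k - 1)).
Normal form (A,B,C) = (k/2 + 1/2, 1, k - 1).
f must satisfy (k/2 + 1/2)·f(k+1) − (1)·f(k) = k - 1.
Bound: deg f ≤ 0.
Solving with deg f ≤ 0: f(k) = 2.
Certificate R = B(k−1)f/C = 2/(k - 1) gives s_k = -factorial(k)/2**k.
Δs = -(k - 1)*factorial(k)/(2*2**k), as required.
Σ_(k=3)^(8) t_k = s_(9) − s_(3) = -2835/4 − (-3/4) = -708.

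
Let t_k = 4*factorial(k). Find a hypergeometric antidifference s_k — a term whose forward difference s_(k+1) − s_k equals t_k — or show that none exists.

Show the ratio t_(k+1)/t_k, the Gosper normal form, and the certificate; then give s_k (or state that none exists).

none — t_k is not Gosper-summable

Ratio r(k) = k + 1.
A = k + 1, B = 1, C = 1.
f must satisfy (k + 1)·f(k+1) − (1)·f(k) = 1.
From deg A=1, deg B=0, deg C=0: d=-1.
d = -1 < 0 ⇒ no nonzero polynomial f; not summable.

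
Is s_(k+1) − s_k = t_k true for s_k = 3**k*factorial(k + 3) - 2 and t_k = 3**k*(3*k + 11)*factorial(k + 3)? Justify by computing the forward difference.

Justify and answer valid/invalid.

Valid — Δs_k = t_k.

s_(k+1) = 3**(k + 1)*factorial(k + 4) - 2
s_(k+1) − s_k = 3**k*(3*k + 11)*factorial(k + 3)
(s_(k+1) − s_k) − t_k = 0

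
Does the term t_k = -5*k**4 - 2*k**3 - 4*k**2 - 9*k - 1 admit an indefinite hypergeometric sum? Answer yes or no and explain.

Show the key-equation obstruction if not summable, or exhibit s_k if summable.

Yes. s_k = k*(-k**4 + 2*k**3 - 2*k**2 - 3*k + 3).

Ratio r(k) = (5*k**4 + 22*k**3 + 40*k**2 + 43*k + 21)/(5*k**4 + 2*k**3 + 4*k**2 + 9*k + 1).
Normal form (A,B,C) = (1, 1, k**4 + 2*k**3/5 + 4*k**2/5 + 9*k/5 + 1/5).
f must satisfy (1)·f(k+1) − (1)·f(k) = k**4 + 2*k**3/5 + 4*k**2/5 + 9*k/5 + 1/5.
From deg A=0, deg B=0, deg C=4: d=5.
Solving with deg f ≤ 5: f(k) = k*(k**4 - 2*k**3 + 2*k**2 + 3*k - 3)/5.
Get s_k = R·t_k = k*(-k**4 + 2*k**3 - 2*k**2 - 3*k + 3) with R(k) = B(k−1)f(k)/C(k) = k*(k**4 - 2*k**3 + 2*k**2 + 3*k - 3)/(5*k**4 + 2*k**3 + 4*k**2 + 9*k + 1).
Verify: -5*k**4 - 2*k**3 - 4*k**2 - 9*k - 1 matches t_k.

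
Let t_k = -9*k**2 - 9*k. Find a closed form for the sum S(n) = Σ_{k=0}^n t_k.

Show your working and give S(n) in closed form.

Step 1: r(k) = (k + 2)/k.
Factor: A=1; B=1; C=k**2 + k.
Solve (1)·f(k+1) − (1)·f(k) = k**2 + k.
Bound: deg f ≤ 3.
Solving with deg f ≤ 3: f(k) = k*(k - 1)*(k + 1)/3.
R(k) = B(k−1)·f(k)/C(k) = (k - 1)/3; s_k = R·t_k = 3*k*(1 - k**2).
Verify: 9*k*(-k - 1) matches t_k.
Σ_(k=0)^n t_k = s_(n+1) − s_(0) = (3*n*(-n**2 - 3*n - 2)) − (0), i.e. 3*n*(-n**2 - 3*n - 2).

S(n) = 3*n*(-n**2 - 3*n - 2)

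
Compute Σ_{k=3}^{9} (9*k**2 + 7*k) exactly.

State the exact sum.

The ratio is (9*k**2 + 25*k + 16)/(k*(9*k + 7)).
Factor: A=1; B=1; C=k**2 + 7*k/9.
Need (1)·f(k+1) − (1)·f(k) = k**2 + 7*k/9.
d = 3 from the (0,0,2) case.
Solving with deg f ≤ 3: f(k) = k*(k - 1)*(3*k + 2)/9.
So s_k = (B(k−1)f/C)·t_k = ((k - 1)*(3*k + 2)/(9*k + 7))·t_k = k*(3*k**2 - k - 2).
Check: Δs_k = k*(9*k + 7). ✓
Σ_(k=3)^(9) t_k = s_(10) − s_(3) = 2880 − (66) = 2814.

Σ = 2814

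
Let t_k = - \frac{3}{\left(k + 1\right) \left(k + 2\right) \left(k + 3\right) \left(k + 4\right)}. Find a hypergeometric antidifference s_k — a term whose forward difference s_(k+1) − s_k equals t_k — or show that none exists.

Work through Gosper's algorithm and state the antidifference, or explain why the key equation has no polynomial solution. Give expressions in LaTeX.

s_k = \frac{k \left(- k^{2} - 6 k - 11\right)}{6 \left(k + 1\right) \left(k + 2\right) \left(k + 3\right)}

The ratio is (k + 1)/(k + 5).
So A=k + 1 and B=k + 5, with C=1.
Solve (k + 1)·f(k+1) − (k + 4)·f(k) = 1.
Degrees (1,1,0) ⇒ d ≤ 3.
Coefficient equations give f(k) = k*(k**2 + 6*k + 11)/18.
R(k) = B(k−1)·f(k)/C(k) = k*(k + 4)*(k**2 + 6*k + 11)/18; s_k = R·t_k = k*(-k**2 - 6*k - 11)/(6*(k + 1)*(k + 2)*(k + 3)).
Verify: -3/(k**4 + 10*k**3 + 35*k**2 + 50*k + 24) matches t_k.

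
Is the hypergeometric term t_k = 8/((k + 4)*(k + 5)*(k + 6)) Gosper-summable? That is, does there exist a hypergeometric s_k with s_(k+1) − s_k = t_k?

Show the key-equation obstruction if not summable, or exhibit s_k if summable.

The ratio is (k + 4)/(k + 7).
So A=k + 4 and B=k + 7, with C=1.
Set up (k + 4)·f(k+1) − (k + 6)·f(k) − (1) = 0.
Bound: deg f ≤ 2.
Coefficient equations give f(k) = k*(k + 9)/40.
Certificate R = B(k−1)f/C = k*(k + 6)*(k + 9)/40 gives s_k = k*(k + 9)/(5*(k + 4)*(k + 5)).
Verify: 8/(k**3 + 15*k**2 + 74*k + 120) matches t_k.

Yes. s_k = k*(k + 9)/(5*(k + 4)*(k + 5)).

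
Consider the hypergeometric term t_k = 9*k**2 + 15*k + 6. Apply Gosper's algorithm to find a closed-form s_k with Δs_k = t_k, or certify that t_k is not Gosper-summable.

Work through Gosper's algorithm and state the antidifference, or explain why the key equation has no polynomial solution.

s_k = 3*k**2*(k + 1)

The ratio is (3*k**2 + 11*k + 10)/(3*k**2 + 5*k + 2).
So A=1 and B=1, with C=k**2 + 5*k/3 + 2/3.
f must satisfy (1)·f(k+1) − (1)·f(k) = k**2 + 5*k/3 + 2/3.
deg f ≤ 3 (via 0,0,2).
Solving with deg f ≤ 3: f(k) = k**2*(k + 1)/3.
R(k) = B(k−1)·f(k)/C(k) = k**2/(3*k + 2); s_k = R·t_k = 3*k**2*(k + 1).
Verify: 9*k**2 + 15*k + 6 matches t_k.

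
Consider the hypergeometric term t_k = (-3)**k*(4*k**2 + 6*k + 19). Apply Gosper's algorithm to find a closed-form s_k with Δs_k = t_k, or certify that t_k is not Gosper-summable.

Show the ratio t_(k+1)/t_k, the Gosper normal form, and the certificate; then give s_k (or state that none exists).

The ratio is 3*(-4*k**2 - 14*k - 29)/(4*k**2 + 6*k + 19).
Normal form (A,B,C) = (-3, 1, k**2 + 3*k/2 + 19/4).
Need (-3)·f(k+1) − (1)·f(k) = k**2 + 3*k/2 + 19/4.
Degrees (0,0,2) ⇒ d ≤ 2.
A polynomial solution: f(k) = -(k**2 + 4)/4.
Certificate R = B(k−1)f/C = -(k**2 + 4)/(4*k**2 + 6*k + 19) gives s_k = (-3)**k*(-k**2 - 4).
s_(k+1) − s_k = (-3)**k*(4*k**2 + 6*k + 19) = t_k.

s_k = (-3)**k*(-k**2 - 4)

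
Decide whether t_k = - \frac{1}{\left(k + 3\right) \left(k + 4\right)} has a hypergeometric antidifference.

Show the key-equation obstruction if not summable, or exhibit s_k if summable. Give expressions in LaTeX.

Yes. s_k = - \frac{k}{3 k + 9}.

The ratio is (k + 3)/(k + 5).
Gosper form: A/B · C(k+1)/C(k) with A=k + 3, B=k + 5, C=1.
Set up (k + 3)·f(k+1) − (k + 4)·f(k) − (1) = 0.
Degrees (1,1,0) ⇒ d ≤ 1.
Coefficient equations give f(k) = k/3.
So s_k = (B(k−1)f/C)·t_k = (k*(k + 4)/3)·t_k = -k/(3*k + 9).
Δs = -1/(k**2 + 7*k + 12), as required.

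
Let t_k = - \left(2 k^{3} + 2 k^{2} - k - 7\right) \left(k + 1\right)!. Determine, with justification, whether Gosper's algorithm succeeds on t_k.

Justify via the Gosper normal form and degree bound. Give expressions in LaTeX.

The ratio is (2*k**4 + 12*k**3 + 25*k**2 + 14*k - 8)/(2*k**3 + 2*k**2 - k - 7).
Normal form (A,B,C) = (k + 2, 1, k**3 + k**2 - k/2 - 7/2).
Need (k + 2)·f(k+1) − (1)·f(k) = k**3 + k**2 - k/2 - 7/2.
d = 2 from the (1,0,3) case.
Coefficient equations give f(k) = (2*k**2 - 4*k - 3)/2.
Get s_k = R·t_k = (-2*k**2 + 4*k + 3)*factorial(k + 1) with R(k) = B(k−1)f(k)/C(k) = (2*k**2 - 4*k - 3)/(2*k**3 + 2*k**2 - k - 7).
Check: Δs_k = -(2*k**3 + 2*k**2 - k - 7)*factorial(k + 1). ✓

Yes. s_k = \left(- 2 k^{2} + 4 k + 3\right) \left(k + 1\right)!.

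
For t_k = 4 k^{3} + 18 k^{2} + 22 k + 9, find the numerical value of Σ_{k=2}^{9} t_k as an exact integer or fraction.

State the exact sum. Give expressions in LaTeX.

The ratio is (4*k**3 + 30*k**2 + 70*k + 53)/(4*k**3 + 18*k**2 + 22*k + 9).
Take A(k)=1, B(k)=1, C(k)=k**3 + 9*k**2/2 + 11*k/2 + 9/4.
Set up (1)·f(k+1) − (1)·f(k) − (k**3 + 9*k**2/2 + 11*k/2 + 9/4) = 0.
d = 4 from the (0,0,3) case.
Coefficient equations give f(k) = k*(k**3 + 4*k**2 + 3*k + 1)/4.
Get s_k = R·t_k = k*(k**3 + 4*k**2 + 3*k + 1) with R(k) = B(k−1)f(k)/C(k) = k*(k**3 + 4*k**2 + 3*k + 1)/(4*k**3 + 18*k**2 + 22*k + 9).
s_(k+1) − s_k = 4*k**3 + 18*k**2 + 22*k + 9 = t_k.
Σ_(k=2)^(9) t_k = s_(10) − s_(2) = 14310 − (62) = 14248.

Σ = 14248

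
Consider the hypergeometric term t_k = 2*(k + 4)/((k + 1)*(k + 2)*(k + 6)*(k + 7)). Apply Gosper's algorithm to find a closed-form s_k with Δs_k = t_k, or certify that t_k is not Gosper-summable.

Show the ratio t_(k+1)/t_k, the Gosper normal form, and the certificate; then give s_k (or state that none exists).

Step 1: r(k) = (k + 1)*(k + 5)*(k + 6)/((k + 3)*(k + 4)*(k + 8)).
So A=k + 1 and B=k + 8, with C=k**4 + 16*k**3 + 95*k**2 + 248*k + 240.
Key eq: (k + 1)·f(k+1) = (k + 7)·f(k) + (k**4 + 16*k**3 + 95*k**2 + 248*k + 240).
Degrees (1,1,4) ⇒ d ≤ 6.
Match coefficients ⇒ f(k) = k*(k + 2)*(k + 3)*(k + 4)*(k + 5)*(k + 7)/12.
R(k) = B(k−1)·f(k)/C(k) = k*(k + 2)*(k + 7)**2/(12*(k + 4)); s_k = R·t_k = k*(k + 7)/(6*(k**2 + 7*k + 6)).
Verify: 2*(k + 4)/(k**4 + 16*k**3 + 83*k**2 + 152*k + 84) matches t_k.

s_k = k*(k + 7)/(6*(k**2 + 7*k + 6))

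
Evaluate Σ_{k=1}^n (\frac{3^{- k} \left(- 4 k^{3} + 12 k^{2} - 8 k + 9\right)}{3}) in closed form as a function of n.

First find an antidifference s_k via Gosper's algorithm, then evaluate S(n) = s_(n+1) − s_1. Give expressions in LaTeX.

S(n) = 3^{- n - 1} n \left(2 n^{2} + 3 n + 4\right)

The ratio is (4*k**3 - 4*k - 9)/(3*(4*k**3 - 12*k**2 + 8*k - 9)).
Factor: A=1/3; B=1; C=k**3 - 3*k**2 + 2*k - 9/4.
Solve (1/3)·f(k+1) − (1)·f(k) = k**3 - 3*k**2 + 2*k - 9/4.
Degrees (0,0,3) ⇒ d ≤ 3.
A polynomial solution: f(k) = -3*(k - 1)*(2*k**2 - k + 3)/4.
Get s_k = R·t_k = (2*k**3 - 3*k**2 + 4*k - 3)/3**k with R(k) = B(k−1)f(k)/C(k) = -3*(k - 1)*(2*k**2 - k + 3)/(4*k**3 - 12*k**2 + 8*k - 9).
Verify: (-4*k**3 + 12*k**2 - 8*k + 9)/(3*3**k) matches t_k.
Evaluate: s_(n+1) = 3**(-n - 1)*n*(2*n**2 + 3*n + 4); subtract s_(1) = 0 ⇒ S(n) = 3**(-n - 1)*n*(2*n**2 + 3*n + 4).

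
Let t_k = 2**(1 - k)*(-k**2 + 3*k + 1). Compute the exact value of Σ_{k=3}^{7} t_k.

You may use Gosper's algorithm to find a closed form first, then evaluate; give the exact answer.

Σ = -105/64

t_(k+1)/t_k = (k**2 - k - 3)/(2*(k**2 - 3*k - 1)).
So A=1/2 and B=1, with C=k**2 - 3*k - 1.
Set up (1/2)·f(k+1) − (1)·f(k) − (k**2 - 3*k - 1) = 0.
From deg A=0, deg B=0, deg C=2: d=2.
Solve for f: f(k) = -2*(k**2 - k - 1) (degree 2 ≤ 2).
R(k) = B(k−1)·f(k)/C(k) = -2*(k**2 - k - 1)/(k**2 - 3*k - 1); s_k = R·t_k = 2**(2 - k)*(k**2 - k - 1).
Verify: 2**(1 - k)*(-k**2 + 3*k + 1) matches t_k.
Telescoping: Σ = s_(8) − s_(3) = 55/64 − (5/2) = -105/64.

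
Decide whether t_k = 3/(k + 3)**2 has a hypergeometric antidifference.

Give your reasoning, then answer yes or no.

t_(k+1)/t_k = (k + 3)**2/(k + 4)**2.
Factor: A=k**2 + 6*k + 9; B=k**2 + 8*k + 16; C=1.
Set up (k**2 + 6*k + 9)·f(k+1) − (k**2 + 6*k + 9)·f(k) − (1) = 0.
deg f ≤ 0 (via 2,2,0).
Put f(k) = c0: A·f(k+1) − B(k−1)·f(k) − C = -1; need -1 = 0 — inconsistent ⇒ no f, not summable.

No. Not Gosper-summable.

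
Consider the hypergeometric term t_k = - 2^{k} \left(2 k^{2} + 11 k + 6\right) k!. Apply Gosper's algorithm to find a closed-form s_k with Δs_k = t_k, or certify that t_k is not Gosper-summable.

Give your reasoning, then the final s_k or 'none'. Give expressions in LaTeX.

r(k) = 2*(2*k**3 + 17*k**2 + 34*k + 19)/(2*k**2 + 11*k + 6) after simplifying.
Take A(k)=2*k + 2, B(k)=1, C(k)=k**2 + 11*k/2 + 3.
f must satisfy (2*k + 2)·f(k+1) − (1)·f(k) = k**2 + 11*k/2 + 3.
Bound: deg f ≤ 1.
Solving with deg f ≤ 1: f(k) = (k + 4)/2.
Get s_k = R·t_k = -2**k*(k + 4)*factorial(k) with R(k) = B(k−1)f(k)/C(k) = (k + 4)/(2*k**2 + 11*k + 6).
Δs = -2**k*(2*k**2 + 11*k + 6)*factorial(k), as required.

s_k = - 2^{k} \left(k + 4\right) k!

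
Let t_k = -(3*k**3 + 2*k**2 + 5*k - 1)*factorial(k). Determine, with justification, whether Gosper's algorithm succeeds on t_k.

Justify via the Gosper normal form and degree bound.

The ratio is (3*k**4 + 14*k**3 + 29*k**2 + 27*k + 9)/(3*k**3 + 2*k**2 + 5*k - 1).
So A=k + 1 and B=1, with C=k**3 + 2*k**2/3 + 5*k/3 - 1/3.
Solve (k + 1)·f(k+1) − (1)·f(k) = k**3 + 2*k**2/3 + 5*k/3 - 1/3.
From deg A=1, deg B=0, deg C=3: d=2.
A polynomial solution: f(k) = k*(3*k - 4)/3.
Then R = B(k−1)f/C = k*(3*k - 4)/(3*k**3 + 2*k**2 + 5*k - 1), so s_k = R(k)·t_k = -k*(3*k - 4)*factorial(k).
Check: Δs_k = -(3*k**3 + 2*k**2 + 5*k - 1)*factorial(k). ✓

Yes. s_k = -k*(3*k - 4)*factorial(k).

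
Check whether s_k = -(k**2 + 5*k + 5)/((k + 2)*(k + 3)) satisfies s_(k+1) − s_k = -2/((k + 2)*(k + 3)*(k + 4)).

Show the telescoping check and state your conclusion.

valid; difference matches t_k

s_(k+1) = (-5*k - (k + 1)**2 - 10)/((k + 3)*(k + 4))
s_(k+1) − s_k = -2/(k**3 + 9*k**2 + 26*k + 24)
(s_(k+1) − s_k) − t_k = 0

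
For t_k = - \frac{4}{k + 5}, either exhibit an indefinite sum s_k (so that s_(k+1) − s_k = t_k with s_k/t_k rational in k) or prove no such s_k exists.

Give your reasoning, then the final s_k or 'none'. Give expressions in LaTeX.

no hypergeometric antidifference exists

t_(k+1)/t_k = (k + 5)/(k + 6).
Gosper form: A/B · C(k+1)/C(k) with A=k + 5, B=k + 6, C=1.
f must satisfy (k + 5)·f(k+1) − (k + 5)·f(k) = 1.
Degrees (1,1,0) ⇒ d ≤ 0.
Write f(k) = c0. Then LHS − RHS = -1, requiring -1 = 0: contradictory. No certificate.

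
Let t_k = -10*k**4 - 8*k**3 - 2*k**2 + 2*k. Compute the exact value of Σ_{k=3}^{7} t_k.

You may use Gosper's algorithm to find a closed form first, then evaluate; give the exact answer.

Σ = -53010

The ratio is (5*k**4 + 24*k**3 + 43*k**2 + 33*k + 9)/(k*(5*k**3 + 4*k**2 + k - 1)).
Normal form (A,B,C) = (1, 1, k**4 + 4*k**3/5 + k**2/5 - k/5).
Need (1)·f(k+1) − (1)·f(k) = k**4 + 4*k**3/5 + k**2/5 - k/5.
Degrees (0,0,4) ⇒ d ≤ 5.
Coefficient equations give f(k) = k*(k - 1)*(2*k**3 - k**2 - k - 1)/10.
So s_k = (B(k−1)f/C)·t_k = ((k - 1)*(2*k**3 - k**2 - k - 1)/(2*(5*k**3 + 4*k**2 + k - 1)))·t_k = -2*k**5 + 3*k**4 - k.
Check: Δs_k = 2*k*(-5*k**3 - 4*k**2 - k + 1). ✓
Telescoping: Σ = s_(8) − s_(3) = -53256 − (-246) = -53010.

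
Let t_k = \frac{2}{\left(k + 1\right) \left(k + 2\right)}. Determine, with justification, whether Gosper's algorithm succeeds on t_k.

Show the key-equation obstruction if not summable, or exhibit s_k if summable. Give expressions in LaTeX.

Yes. s_k = \frac{2 k}{k + 1}.

Ratio r(k) = (k + 1)/(k + 3).
Take A(k)=k + 1, B(k)=k + 3, C(k)=1.
f must satisfy (k + 1)·f(k+1) − (k + 2)·f(k) = 1.
d = 1 from the (1,1,0) case.
Match coefficients ⇒ f(k) = k.
So s_k = (B(k−1)f/C)·t_k = (k*(k + 2))·t_k = 2*k/(k + 1).
Δs = 2/(k**2 + 3*k + 2), as required.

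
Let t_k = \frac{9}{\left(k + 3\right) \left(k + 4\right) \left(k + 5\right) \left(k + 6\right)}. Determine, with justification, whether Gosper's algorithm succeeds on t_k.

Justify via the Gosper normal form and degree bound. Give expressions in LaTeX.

Ratio r(k) = (k + 3)/(k + 7).
A = k + 3, B = k + 7, C = 1.
Set up (k + 3)·f(k+1) − (k + 6)·f(k) − (1) = 0.
deg f ≤ 3 (via 1,1,0).
Solving with deg f ≤ 3: f(k) = k*(k**2 + 12*k + 47)/180.
Then R = B(k−1)f/C = k*(k + 6)*(k**2 + 12*k + 47)/180, so s_k = R(k)·t_k = k*(k**2 + 12*k + 47)/(20*(k + 3)*(k + 4)*(k + 5)).
Verify: 9/(k**4 + 18*k**3 + 119*k**2 + 342*k + 360) matches t_k.

Yes. s_k = \frac{k \left(k^{2} + 12 k + 47\right)}{20 \left(k + 3\right) \left(k + 4\right) \left(k + 5\right)}.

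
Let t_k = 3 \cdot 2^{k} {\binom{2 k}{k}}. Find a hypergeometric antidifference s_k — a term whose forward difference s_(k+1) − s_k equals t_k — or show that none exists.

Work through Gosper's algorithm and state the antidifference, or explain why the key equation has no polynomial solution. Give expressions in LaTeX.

Step 1: r(k) = 4*(2*k + 1)/(k + 1).
Factor: A=8*k + 4; B=k + 1; C=1.
Solve (8*k + 4)·f(k+1) − (k)·f(k) = 1.
d = -1 from the (1,1,0) case.
Negative degree bound (-1): no f exists, t_k not Gosper-summable.

no hypergeometric antidifference exists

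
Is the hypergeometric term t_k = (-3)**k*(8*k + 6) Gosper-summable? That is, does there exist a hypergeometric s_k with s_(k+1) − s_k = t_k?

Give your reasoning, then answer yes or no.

Yes. s_k = -2*(-3)**k*k.

Ratio r(k) = 3*(-4*k - 7)/(4*k + 3).
A = -3, B = 1, C = k + 3/4.
Need (-3)·f(k+1) − (1)·f(k) = k + 3/4.
Bound: deg f ≤ 1.
Coefficient equations give f(k) = -k/4.
Get s_k = R·t_k = -2*(-3)**k*k with R(k) = B(k−1)f(k)/C(k) = -k/(4*k + 3).
Check: Δs_k = (-3)**k*(8*k + 6). ✓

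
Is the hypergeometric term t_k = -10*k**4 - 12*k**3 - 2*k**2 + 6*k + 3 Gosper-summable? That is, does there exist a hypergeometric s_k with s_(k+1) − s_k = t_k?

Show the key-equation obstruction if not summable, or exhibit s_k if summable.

Step 1: r(k) = (10*k**4 + 52*k**3 + 98*k**2 + 74*k + 15)/(10*k**4 + 12*k**3 + 2*k**2 - 6*k - 3).
Take A(k)=1, B(k)=1, C(k)=k**4 + 6*k**3/5 + k**2/5 - 3*k/5 - 3/10.
Key eq: (1)·f(k+1) = (1)·f(k) + (k**4 + 6*k**3/5 + k**2/5 - 3*k/5 - 3/10).
Degrees (0,0,4) ⇒ d ≤ 5.
Solving with deg f ≤ 5: f(k) = k**2*(2*k**3 - 2*k**2 - 2*k - 1)/10.
Then R = B(k−1)f/C = k**2*(2*k**3 - 2*k**2 - 2*k - 1)/(10*k**4 + 12*k**3 + 2*k**2 - 6*k - 3), so s_k = R(k)·t_k = k**2*(-2*k**3 + 2*k**2 + 2*k + 1).
Verify: -10*k**4 - 12*k**3 - 2*k**2 + 6*k + 3 matches t_k.

Yes. s_k = k**2*(-2*k**3 + 2*k**2 + 2*k + 1).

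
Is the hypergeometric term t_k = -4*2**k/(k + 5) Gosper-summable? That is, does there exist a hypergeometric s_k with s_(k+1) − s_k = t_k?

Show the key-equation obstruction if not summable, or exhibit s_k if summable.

t_(k+1)/t_k = 2*(k + 5)/(k + 6).
A = 2*k + 10, B = k + 6, C = 1.
Solve (2*k + 10)·f(k+1) − (k + 5)·f(k) = 1.
d = -1 from the (1,1,0) case.
d = -1 < 0 ⇒ no nonzero polynomial f; not summable.

No — negative degree bound, so no certificate f.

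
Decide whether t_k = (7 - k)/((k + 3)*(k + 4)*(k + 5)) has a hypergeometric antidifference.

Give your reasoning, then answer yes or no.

Yes. s_k = k*(k + 13)/(6*(k + 3)*(k + 4)).

Ratio r(k) = (k - 6)*(k + 3)/((k - 7)*(k + 6)).
So A=k + 3 and B=k + 6, with C=k - 7.
Need (k + 3)·f(k+1) − (k + 5)·f(k) = k - 7.
deg f ≤ 2 (via 1,1,1).
A polynomial solution: f(k) = -k*(k + 13)/6.
Certificate R = B(k−1)f/C = -k*(k + 5)*(k + 13)/(6*(k - 7)) gives s_k = k*(k + 13)/(6*(k + 3)*(k + 4)).
Verify: (7 - k)/(k**3 + 12*k**2 + 47*k + 60) matches t_k.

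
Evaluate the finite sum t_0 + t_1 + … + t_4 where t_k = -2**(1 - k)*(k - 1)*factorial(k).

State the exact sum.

Σ = -11

The ratio is k*(k + 1)/(2*(k - 1)).
Gosper form: A/B · C(k+1)/C(k) with A=k/2 + 1/2, B=1, C=k - 1.
Set up (k/2 + 1/2)·f(k+1) − (1)·f(k) − (k - 1) = 0.
deg f ≤ 0 (via 1,0,1).
Solve for f: f(k) = 2 (degree 0 ≤ 0).
R(k) = B(k−1)·f(k)/C(k) = 2/(k - 1); s_k = R·t_k = -2**(2 - k)*factorial(k).
Verify: -2**(1 - k)*(k - 1)*factorial(k) matches t_k.
Sum = s_(5) − s_(0); s_(5) = -15, s_(0) = -4 ⇒ -11.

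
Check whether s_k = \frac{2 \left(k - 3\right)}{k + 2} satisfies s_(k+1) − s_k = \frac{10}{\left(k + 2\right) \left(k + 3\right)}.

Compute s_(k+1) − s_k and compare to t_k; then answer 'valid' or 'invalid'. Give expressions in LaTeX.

Valid: the claim telescopes to t_k.

s_(k+1) = 2*(k - 2)/(k + 3)
s_(k+1) − s_k = 10/(k**2 + 5*k + 6)
(s_(k+1) − s_k) − t_k = 0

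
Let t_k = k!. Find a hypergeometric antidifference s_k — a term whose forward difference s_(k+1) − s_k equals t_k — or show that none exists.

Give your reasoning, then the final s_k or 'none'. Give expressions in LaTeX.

no hypergeometric antidifference exists

t_(k+1)/t_k = k + 1.
Take A(k)=k + 1, B(k)=1, C(k)=1.
Need (k + 1)·f(k+1) − (1)·f(k) = 1.
deg f ≤ -1 (via 1,0,0).
Negative degree bound (-1): no f exists, t_k not Gosper-summable.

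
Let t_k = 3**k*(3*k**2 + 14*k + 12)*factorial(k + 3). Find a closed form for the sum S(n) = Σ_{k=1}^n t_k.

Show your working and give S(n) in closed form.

S(n) = 3*3**n*n*factorial(n + 4) + 3*3**n*factorial(n + 4) - 72

The ratio is 3*(3*k**3 + 32*k**2 + 109*k + 116)/(3*k**2 + 14*k + 12).
Take A(k)=3*k + 12, B(k)=1, C(k)=k**2 + 14*k/3 + 4.
Key eq: (3*k + 12)·f(k+1) = (1)·f(k) + (k**2 + 14*k/3 + 4).
Bound: deg f ≤ 1.
A polynomial solution: f(k) = k/3.
Get s_k = R·t_k = 3**k*k*factorial(k + 3) with R(k) = B(k−1)f(k)/C(k) = k/(3*k**2 + 14*k + 12).
s_(k+1) − s_k = 3**k*(3*k**2 + 14*k + 12)*factorial(k + 3) = t_k.
Evaluate: s_(n+1) = 3**(n + 1)*(n + 1)*factorial(n + 4); subtract s_(1) = 72 ⇒ S(n) = 3*3**n*n*factorial(n + 4) + 3*3**n*factorial(n + 4) - 72.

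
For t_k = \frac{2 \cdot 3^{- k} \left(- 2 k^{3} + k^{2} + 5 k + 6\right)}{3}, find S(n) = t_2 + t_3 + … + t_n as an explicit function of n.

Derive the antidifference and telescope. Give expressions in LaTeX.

r(k) = (2*k**3 + 5*k**2 - k - 10)/(3*(2*k**3 - k**2 - 5*k - 6)) after simplifying.
So A=1/3 and B=1, with C=k**3 - k**2/2 - 5*k/2 - 3.
Solve (1/3)·f(k+1) − (1)·f(k) = k**3 - k**2/2 - 5*k/2 - 3.
From deg A=0, deg B=0, deg C=3: d=3.
Coefficient equations give f(k) = -3*(k - 1)*(k**2 + 2*k + 2)/2.
Get s_k = R·t_k = 2*(k**3 + k**2 - 2)/3**k with R(k) = B(k−1)f(k)/C(k) = -3*(k - 1)*(k**2 + 2*k + 2)/(2*k**3 - k**2 - 5*k - 6).
Δs = 2*(-2*k**3 + k**2 + 5*k + 6)/(3*3**k), as required.
Σ_(k=2)^n t_k = s_(n+1) − s_(2) = (2*3**(-n - 1)*n*(n**2 + 4*n + 5)) − (20/9), i.e. 2*3**(-n - 2)*(-10*3**n + 3*n**3 + 12*n**2 + 15*n).

S(n) = 2 \cdot 3^{- n - 2} \left(- 10 \cdot 3^{n} + 3 n^{3} + 12 n^{2} + 15 n\right)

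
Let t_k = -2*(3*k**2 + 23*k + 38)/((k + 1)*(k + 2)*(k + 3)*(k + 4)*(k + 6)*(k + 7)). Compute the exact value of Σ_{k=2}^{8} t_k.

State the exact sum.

Σ = -7/450

t_(k+1)/t_k = (k + 1)*(k + 6)*(23*k + 3*(k + 1)**2 + 61)/((k + 5)*(k + 8)*(3*k**2 + 23*k + 38)).
So A=k + 1 and B=k + 8, with C=k**3 + 38*k**2/3 + 51*k + 190/3.
Need (k + 1)·f(k+1) − (k + 7)·f(k) = k**3 + 38*k**2/3 + 51*k + 190/3.
Degrees (1,1,3) ⇒ d ≤ 6.
Match coefficients ⇒ f(k) = k*(k + 2)*(k + 4)*(k + 5)*(k**2 + 10*k + 27)/54.
So s_k = (B(k−1)f/C)·t_k = (k*(k + 2)*(k + 4)*(k + 7)*(k**2 + 10*k + 27)/(18*(3*k**2 + 23*k + 38)))·t_k = k*(-k**2 - 10*k - 27)/(9*(k**3 + 10*k**2 + 27*k + 18)).
Verify: 2*(-3*k**2 - 23*k - 38)/(k**6 + 23*k**5 + 207*k**4 + 925*k**3 + 2144*k**2 + 2412*k + 1008) matches t_k.
Σ_(k=2)^(8) t_k = s_(9) − s_(2) = -11/100 − (-17/180) = -7/450.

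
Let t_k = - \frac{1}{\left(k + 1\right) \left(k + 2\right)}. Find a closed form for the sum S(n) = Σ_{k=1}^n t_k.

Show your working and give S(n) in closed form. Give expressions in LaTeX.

Compute t_(k+1)/t_k: get (k + 1)/(k + 3).
Gosper form: A/B · C(k+1)/C(k) with A=k + 1, B=k + 3, C=1.
f must satisfy (k + 1)·f(k+1) − (k + 2)·f(k) = 1.
Bound: deg f ≤ 1.
A polynomial solution: f(k) = k.
Get s_k = R·t_k = -k/(k + 1) with R(k) = B(k−1)f(k)/C(k) = k*(k + 2).
Δs = -1/(k**2 + 3*k + 2), as required.
Telescope: S(n) = s_(n+1) − s_(1) = (-n - 1)/(n + 2) − (-1/2) = -n/(2*n + 4).

S(n) = - \frac{n}{2 n + 4}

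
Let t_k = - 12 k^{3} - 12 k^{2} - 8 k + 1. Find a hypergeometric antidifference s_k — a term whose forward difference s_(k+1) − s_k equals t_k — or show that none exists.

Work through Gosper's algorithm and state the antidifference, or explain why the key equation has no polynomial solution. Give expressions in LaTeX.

s_k = k \left(- 3 k^{3} + 2 k^{2} - k + 3\right)

Step 1: r(k) = (12*k**3 + 48*k**2 + 68*k + 31)/(12*k**3 + 12*k**2 + 8*k - 1).
Factor: A=1; B=1; C=k**3 + k**2 + 2*k/3 - 1/12.
f must satisfy (1)·f(k+1) − (1)·f(k) = k**3 + k**2 + 2*k/3 - 1/12.
d = 4 from the (0,0,3) case.
Solve for f: f(k) = k*(3*k**3 - 2*k**2 + k - 3)/12 (degree 4 ≤ 4).
Certificate R = B(k−1)f/C = k*(3*k**3 - 2*k**2 + k - 3)/(12*k**3 + 12*k**2 + 8*k - 1) gives s_k = k*(-3*k**3 + 2*k**2 - k + 3).
Verify: -12*k**3 - 12*k**2 - 8*k + 1 matches t_k.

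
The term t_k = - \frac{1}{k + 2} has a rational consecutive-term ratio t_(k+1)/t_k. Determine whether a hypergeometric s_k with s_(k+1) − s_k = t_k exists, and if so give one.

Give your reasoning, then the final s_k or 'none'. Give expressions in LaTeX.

none — t_k is not Gosper-summable

t_(k+1)/t_k = (k + 2)/(k + 3).
So A=k + 2 and B=k + 3, with C=1.
Key eq: (k + 2)·f(k+1) = (k + 2)·f(k) + (1).
Degrees (1,1,0) ⇒ d ≤ 0.
Write f(k) = c0. Then LHS − RHS = -1, requiring -1 = 0: contradictory. No certificate.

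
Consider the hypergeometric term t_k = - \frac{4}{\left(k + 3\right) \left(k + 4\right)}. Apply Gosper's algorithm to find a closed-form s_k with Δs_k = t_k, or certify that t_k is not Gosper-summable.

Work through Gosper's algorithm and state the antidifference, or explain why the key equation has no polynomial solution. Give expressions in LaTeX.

t_(k+1)/t_k = (k + 3)/(k + 5).
Gosper form: A/B · C(k+1)/C(k) with A=k + 3, B=k + 5, C=1.
Need (k + 3)·f(k+1) − (k + 4)·f(k) = 1.
deg f ≤ 1 (via 1,1,0).
Solve for f: f(k) = k/3 (degree 1 ≤ 1).
R(k) = B(k−1)·f(k)/C(k) = k*(k + 4)/3; s_k = R·t_k = -4*k/(3*k + 9).
Check: Δs_k = -4/(k**2 + 7*k + 12). ✓

s_k = - \frac{4 k}{3 k + 9}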